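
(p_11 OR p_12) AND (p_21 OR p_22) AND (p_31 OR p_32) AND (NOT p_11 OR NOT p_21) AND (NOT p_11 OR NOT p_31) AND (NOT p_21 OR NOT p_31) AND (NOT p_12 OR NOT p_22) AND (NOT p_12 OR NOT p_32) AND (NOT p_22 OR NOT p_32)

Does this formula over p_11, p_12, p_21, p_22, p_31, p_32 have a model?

Case p_11 = true:
Unit clause (NOT p_21) forces p_21 = false.
Unit clause (p_22) forces p_22 = true.
Unit clause (NOT p_31) forces p_31 = false.
Unit clause (p_32) forces p_32 = true.
But (NOT p_32) is also a unit clause — contradiction.
Backtrack on p_11: now try p_11 = false.
Unit clause (p_12) forces p_12 = true.
Unit clause (NOT p_22) forces p_22 = false.
Unit clause (p_21) forces p_21 = true.
Unit clause (NOT p_31) forces p_31 = false.
Unit clause (p_32) forces p_32 = true.
But (NOT p_32) is also a unit clause — contradiction.
Either choice for p_11 ends in contradiction.
No assignment satisfies every clause.

No, unsatisfiable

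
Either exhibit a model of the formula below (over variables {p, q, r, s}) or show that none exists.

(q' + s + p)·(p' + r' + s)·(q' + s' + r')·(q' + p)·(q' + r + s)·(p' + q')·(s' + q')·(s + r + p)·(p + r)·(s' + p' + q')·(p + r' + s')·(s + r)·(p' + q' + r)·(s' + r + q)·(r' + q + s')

p ↦ 0,  q ↦ 0,  r ↦ 1,  s ↦ 0

Branch on q: set q = 0.
Branch on p: set p = 0.
Unit clause (r) forces r = 1.
Unit clause (s') forces s = 0.
Every clause now holds.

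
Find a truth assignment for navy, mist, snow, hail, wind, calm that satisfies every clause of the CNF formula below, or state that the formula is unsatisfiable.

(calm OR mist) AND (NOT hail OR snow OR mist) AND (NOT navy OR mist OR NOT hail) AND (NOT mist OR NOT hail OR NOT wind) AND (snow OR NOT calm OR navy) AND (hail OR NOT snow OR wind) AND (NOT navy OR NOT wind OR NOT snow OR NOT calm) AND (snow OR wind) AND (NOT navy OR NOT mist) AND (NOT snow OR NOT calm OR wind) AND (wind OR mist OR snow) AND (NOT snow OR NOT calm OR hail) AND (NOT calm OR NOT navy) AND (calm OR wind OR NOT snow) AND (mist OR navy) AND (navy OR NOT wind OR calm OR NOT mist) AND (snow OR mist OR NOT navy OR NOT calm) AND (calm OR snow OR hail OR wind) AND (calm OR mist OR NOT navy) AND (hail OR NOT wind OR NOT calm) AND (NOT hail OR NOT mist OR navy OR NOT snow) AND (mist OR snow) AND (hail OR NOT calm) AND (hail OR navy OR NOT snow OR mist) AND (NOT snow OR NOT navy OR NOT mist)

UNSATISFIABLE

Case calm = true:
(NOT navy) alone gives navy = false.
(snow) alone gives snow = true.
(wind) alone gives wind = true.
(hail) alone gives hail = true.
(NOT mist) alone gives mist = false.
But (mist) is also a unit clause — contradiction.
Backtrack on calm: now try calm = false.
(mist) alone gives mist = true.
(NOT navy) alone gives navy = false.
(NOT wind) alone gives wind = false.
(snow) alone gives snow = true.
But (NOT snow) is also a unit clause — contradiction.
Neither calm = true nor calm = false works.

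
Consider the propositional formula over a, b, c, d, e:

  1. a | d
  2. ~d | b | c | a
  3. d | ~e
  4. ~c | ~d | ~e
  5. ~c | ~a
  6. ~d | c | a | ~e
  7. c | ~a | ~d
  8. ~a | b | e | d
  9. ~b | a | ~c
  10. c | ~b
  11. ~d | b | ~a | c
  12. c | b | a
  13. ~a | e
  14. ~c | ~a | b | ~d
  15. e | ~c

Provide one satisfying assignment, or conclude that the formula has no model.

UNSATISFIABLE

Try a = 1.
(~c) alone gives c = 0.
(~d) alone gives d = 0.
(~e) alone gives e = 0.
That conflicts with the unit clause (e).
So a must be the other value — set a = 0.
(d) alone gives d = 1.
Try b = 1.
(~c) alone gives c = 0.
That conflicts with the unit clause (c).
So b must be the other value — set b = 0.
(c) alone gives c = 1.
(~e) alone gives e = 0.
That conflicts with the unit clause (e).
Neither b = 1 nor b = 0 works.
Neither a = 1 nor a = 0 works.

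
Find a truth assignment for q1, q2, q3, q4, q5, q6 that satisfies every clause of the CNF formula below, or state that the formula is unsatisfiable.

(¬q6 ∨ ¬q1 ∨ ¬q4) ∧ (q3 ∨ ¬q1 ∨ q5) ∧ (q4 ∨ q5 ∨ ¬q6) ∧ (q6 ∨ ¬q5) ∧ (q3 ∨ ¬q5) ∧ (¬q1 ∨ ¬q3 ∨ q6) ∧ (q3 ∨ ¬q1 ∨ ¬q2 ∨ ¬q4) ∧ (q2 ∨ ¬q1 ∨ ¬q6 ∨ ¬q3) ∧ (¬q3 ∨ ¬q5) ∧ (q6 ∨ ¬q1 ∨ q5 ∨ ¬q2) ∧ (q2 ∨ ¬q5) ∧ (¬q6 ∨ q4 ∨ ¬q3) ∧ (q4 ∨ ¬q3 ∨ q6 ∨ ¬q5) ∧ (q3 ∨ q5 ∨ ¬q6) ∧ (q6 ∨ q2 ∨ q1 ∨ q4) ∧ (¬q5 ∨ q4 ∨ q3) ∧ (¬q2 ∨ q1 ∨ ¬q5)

q1: False; q2: True; q3: True; q4: False; q5: False; q6: False

Try q6 = False.
Unit clause (¬q5) forces q5 = False.
Try q3 = True.
Unit clause (¬q1) forces q1 = False.
Try q2 = True.
No clause remains; q4 is free.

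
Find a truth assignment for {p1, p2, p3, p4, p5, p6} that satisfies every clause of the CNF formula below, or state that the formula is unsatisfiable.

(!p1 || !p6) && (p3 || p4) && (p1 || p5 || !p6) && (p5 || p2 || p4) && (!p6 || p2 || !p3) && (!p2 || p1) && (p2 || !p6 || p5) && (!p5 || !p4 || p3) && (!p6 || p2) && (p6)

UNSATISFIABLE

The clause (p6) is unit, so p6 = true.
The clause (!p1) is unit, so p1 = false.
The clause (p5) is unit, so p5 = true.
The clause (!p2) is unit, so p2 = false.
That conflicts with the unit clause (p2).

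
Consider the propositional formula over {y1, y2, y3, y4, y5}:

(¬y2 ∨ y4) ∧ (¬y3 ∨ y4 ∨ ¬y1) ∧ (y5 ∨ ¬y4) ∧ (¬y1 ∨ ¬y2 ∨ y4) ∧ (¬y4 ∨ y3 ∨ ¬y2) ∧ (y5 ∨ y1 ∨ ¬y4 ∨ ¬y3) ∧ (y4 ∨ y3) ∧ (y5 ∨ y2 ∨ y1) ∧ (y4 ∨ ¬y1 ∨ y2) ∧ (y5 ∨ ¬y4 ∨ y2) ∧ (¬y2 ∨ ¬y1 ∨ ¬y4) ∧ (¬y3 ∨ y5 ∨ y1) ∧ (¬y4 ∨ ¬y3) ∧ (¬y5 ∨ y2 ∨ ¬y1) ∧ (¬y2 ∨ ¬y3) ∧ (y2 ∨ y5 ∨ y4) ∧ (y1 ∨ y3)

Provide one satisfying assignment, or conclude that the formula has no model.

y1 ↦ False, y2 ↦ False, y3 ↦ True, y4 ↦ False, y5 ↦ True

Case y2 = False:
Case y5 = True:
The clause (¬y1) is unit, so y1 = False.
The clause (y3) is unit, so y3 = True.
The clause (¬y4) is unit, so y4 = False.
Every clause now holds.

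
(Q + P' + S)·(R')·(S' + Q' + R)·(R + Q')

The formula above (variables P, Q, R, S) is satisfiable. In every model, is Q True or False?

False

Suppose Q = 1.
The clause (R') is unit, so R = 0.
That conflicts with the unit clause (R).
So every satisfying assignment has Q = False.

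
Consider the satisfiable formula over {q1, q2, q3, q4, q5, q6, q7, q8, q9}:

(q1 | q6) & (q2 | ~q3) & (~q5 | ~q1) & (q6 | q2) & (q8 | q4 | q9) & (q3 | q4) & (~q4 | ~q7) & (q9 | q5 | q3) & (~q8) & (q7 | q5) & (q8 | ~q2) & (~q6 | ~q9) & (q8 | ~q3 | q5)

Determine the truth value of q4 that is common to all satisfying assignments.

Suppose q4 = 0.
The clause (q3) is unit, so q3 = 1.
The clause (q2) is unit, so q2 = 1.
The clause (~q8) is unit, so q8 = 0.
That conflicts with the unit clause (q8).
So every satisfying assignment has q4 = True.

True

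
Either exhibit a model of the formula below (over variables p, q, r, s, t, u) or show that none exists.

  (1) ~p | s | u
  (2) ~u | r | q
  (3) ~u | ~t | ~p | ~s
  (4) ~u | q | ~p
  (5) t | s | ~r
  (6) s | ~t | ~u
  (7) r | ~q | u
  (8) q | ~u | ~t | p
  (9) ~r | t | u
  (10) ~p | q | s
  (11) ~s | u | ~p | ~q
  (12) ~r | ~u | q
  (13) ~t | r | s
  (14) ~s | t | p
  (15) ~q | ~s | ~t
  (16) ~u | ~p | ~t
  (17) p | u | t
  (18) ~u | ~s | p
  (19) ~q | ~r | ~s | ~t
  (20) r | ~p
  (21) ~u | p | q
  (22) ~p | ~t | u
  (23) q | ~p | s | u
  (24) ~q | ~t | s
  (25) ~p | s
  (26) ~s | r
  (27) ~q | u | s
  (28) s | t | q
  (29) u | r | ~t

p ↦ 0, q ↦ 1, r ↦ 0, s ↦ 0, t ↦ 0, u ↦ 1

Branch on r: set r = 0.
Unit clause (~p) forces p = 0.
Unit clause (~s) forces s = 0.
Unit clause (~t) forces t = 0.
Unit clause (u) forces u = 1.
Unit clause (q) forces q = 1.
Every clause now holds.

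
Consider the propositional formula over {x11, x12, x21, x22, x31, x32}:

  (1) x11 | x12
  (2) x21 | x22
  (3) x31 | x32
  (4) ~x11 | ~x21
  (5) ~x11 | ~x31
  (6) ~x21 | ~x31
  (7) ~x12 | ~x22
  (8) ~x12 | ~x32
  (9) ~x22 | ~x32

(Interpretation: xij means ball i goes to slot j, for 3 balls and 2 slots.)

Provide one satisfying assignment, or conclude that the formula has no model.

UNSATISFIABLE

Try x11 = 1.
(~x21) alone gives x21 = 0.
(x22) alone gives x22 = 1.
(~x31) alone gives x31 = 0.
(x32) alone gives x32 = 1.
That conflicts with the unit clause (~x32).
Backtrack on x11: now try x11 = 0.
(x12) alone gives x12 = 1.
(~x22) alone gives x22 = 0.
(x21) alone gives x21 = 1.
(~x31) alone gives x31 = 0.
(x32) alone gives x32 = 1.
That conflicts with the unit clause (~x32).
Both values of x11 lead to a conflict.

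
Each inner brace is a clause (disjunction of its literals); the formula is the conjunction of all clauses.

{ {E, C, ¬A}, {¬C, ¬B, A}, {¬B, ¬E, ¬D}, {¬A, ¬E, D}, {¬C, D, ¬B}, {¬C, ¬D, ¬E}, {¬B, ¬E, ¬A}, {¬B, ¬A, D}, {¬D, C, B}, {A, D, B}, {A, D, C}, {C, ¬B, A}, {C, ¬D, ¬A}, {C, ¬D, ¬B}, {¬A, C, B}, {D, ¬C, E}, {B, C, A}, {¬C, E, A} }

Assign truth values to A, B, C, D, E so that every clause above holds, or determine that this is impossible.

A=True, B=False, C=True, D=True, E=False

Branch on E: set E = False.
Branch on C: set C = True.
The clause (D) is unit, so D = True.
The clause (A) is unit, so A = True.
Every clause is now satisfied; B is unconstrained.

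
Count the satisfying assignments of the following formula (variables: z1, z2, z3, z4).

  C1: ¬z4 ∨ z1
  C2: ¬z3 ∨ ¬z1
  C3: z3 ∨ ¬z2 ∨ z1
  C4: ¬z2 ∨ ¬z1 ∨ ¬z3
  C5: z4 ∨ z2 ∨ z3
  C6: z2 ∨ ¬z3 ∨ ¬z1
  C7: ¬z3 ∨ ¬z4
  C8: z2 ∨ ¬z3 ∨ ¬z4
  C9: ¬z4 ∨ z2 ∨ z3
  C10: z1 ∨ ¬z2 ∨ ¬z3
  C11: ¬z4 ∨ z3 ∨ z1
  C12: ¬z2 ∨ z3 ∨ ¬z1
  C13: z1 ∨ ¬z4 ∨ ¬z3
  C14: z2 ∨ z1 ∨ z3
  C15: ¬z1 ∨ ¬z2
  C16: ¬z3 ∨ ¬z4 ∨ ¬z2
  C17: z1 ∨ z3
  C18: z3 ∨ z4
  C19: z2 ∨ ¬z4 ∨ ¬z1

1

There are 2^4 = 16 truth assignments over (z1, z2, z3, z4).
Check each against the 19 clauses (columns in the order z1, z2, z3, z4):
  F F F F  ✗ fails (z4 ∨ z2 ∨ z3)
  F F F T  ✗ fails (¬z4 ∨ z1)
  F F T F  ✓ satisfies all
  F F T T  ✗ fails (¬z4 ∨ z1)
  F T F F  ✗ fails (z3 ∨ ¬z2 ∨ z1)
  F T F T  ✗ fails (¬z4 ∨ z1)
  F T T F  ✗ fails (z1 ∨ ¬z2 ∨ ¬z3)
  F T T T  ✗ fails (¬z4 ∨ z1)
  T F F F  ✗ fails (z4 ∨ z2 ∨ z3)
  T F F T  ✗ fails (¬z4 ∨ z2 ∨ z3)
  T F T F  ✗ fails (¬z3 ∨ ¬z1)
  T F T T  ✗ fails (¬z3 ∨ ¬z1)
  T T F F  ✗ fails (¬z2 ∨ z3 ∨ ¬z1)
  T T F T  ✗ fails (¬z2 ∨ z3 ∨ ¬z1)
  T T T F  ✗ fails (¬z3 ∨ ¬z1)
  T T T T  ✗ fails (¬z3 ∨ ¬z1)
1 of the 16 rows is a model.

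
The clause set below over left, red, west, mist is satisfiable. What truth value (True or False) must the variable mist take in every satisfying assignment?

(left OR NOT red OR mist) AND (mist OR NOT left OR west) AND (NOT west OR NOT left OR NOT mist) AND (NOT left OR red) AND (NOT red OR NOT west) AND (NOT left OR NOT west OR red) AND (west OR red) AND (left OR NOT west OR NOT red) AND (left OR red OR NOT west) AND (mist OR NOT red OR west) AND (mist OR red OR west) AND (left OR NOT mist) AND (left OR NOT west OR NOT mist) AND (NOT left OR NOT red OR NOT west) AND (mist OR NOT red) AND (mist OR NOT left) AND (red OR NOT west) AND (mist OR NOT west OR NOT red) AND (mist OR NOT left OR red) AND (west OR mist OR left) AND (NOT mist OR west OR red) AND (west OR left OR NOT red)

True

Suppose mist = false.
Unit clause (NOT red) forces red = false.
Unit clause (NOT left) forces left = false.
Unit clause (west) forces west = true.
But (NOT west) is also a unit clause — contradiction.
So every satisfying assignment has mist = True.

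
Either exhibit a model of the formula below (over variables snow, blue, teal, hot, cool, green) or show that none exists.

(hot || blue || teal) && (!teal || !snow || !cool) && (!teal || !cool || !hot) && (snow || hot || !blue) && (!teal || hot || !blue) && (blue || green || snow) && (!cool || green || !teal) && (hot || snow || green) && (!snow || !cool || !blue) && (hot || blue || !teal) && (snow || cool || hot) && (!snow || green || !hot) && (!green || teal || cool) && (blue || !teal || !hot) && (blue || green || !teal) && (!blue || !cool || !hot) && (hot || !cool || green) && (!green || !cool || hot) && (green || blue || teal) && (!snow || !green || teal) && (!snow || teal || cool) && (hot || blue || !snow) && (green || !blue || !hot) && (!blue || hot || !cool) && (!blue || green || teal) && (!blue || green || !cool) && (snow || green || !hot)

Try hot = true.
Try teal = false.
Try snow = false.
Unit clause (green) forces green = true.
Unit clause (cool) forces cool = true.
Unit clause (!blue) forces blue = false.
Every clause now holds.

snow ↦ false, blue ↦ false, teal ↦ false, hot ↦ true, cool ↦ true, green ↦ true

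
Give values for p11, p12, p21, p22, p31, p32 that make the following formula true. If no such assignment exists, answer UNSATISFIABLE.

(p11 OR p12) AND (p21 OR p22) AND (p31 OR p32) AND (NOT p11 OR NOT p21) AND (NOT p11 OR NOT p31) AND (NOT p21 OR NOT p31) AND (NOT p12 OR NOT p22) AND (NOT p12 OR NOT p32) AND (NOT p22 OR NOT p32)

Try p11 = true.
(NOT p21) alone gives p21 = false.
(p22) alone gives p22 = true.
(NOT p31) alone gives p31 = false.
(p32) alone gives p32 = true.
That conflicts with the unit clause (NOT p32).
Undo p11 and try p11 = false.
(p12) alone gives p12 = true.
(NOT p22) alone gives p22 = false.
(p21) alone gives p21 = true.
(NOT p31) alone gives p31 = false.
(p32) alone gives p32 = true.
That conflicts with the unit clause (NOT p32).
Either choice for p11 ends in contradiction.

UNSATISFIABLE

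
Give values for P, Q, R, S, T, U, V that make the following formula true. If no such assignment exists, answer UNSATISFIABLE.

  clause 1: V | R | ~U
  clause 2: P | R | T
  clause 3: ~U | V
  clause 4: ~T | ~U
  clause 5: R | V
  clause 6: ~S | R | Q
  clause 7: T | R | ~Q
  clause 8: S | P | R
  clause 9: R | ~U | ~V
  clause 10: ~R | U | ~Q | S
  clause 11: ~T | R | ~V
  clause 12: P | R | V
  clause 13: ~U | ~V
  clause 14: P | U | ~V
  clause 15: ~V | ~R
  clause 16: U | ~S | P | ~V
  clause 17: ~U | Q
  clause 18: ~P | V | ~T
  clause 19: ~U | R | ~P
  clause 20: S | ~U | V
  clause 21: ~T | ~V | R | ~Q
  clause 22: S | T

Branch on U: set U = 0.
Branch on R: set R = 1.
The clause (~V) is unit, so V = 0.
Branch on Q: set Q = 0.
Branch on P: set P = 0.
Branch on S: set S = 1.
No clause remains; T is free.

P ↦ 0,  Q ↦ 0,  R ↦ 1,  S ↦ 1,  T ↦ 1,  U ↦ 0,  V ↦ 0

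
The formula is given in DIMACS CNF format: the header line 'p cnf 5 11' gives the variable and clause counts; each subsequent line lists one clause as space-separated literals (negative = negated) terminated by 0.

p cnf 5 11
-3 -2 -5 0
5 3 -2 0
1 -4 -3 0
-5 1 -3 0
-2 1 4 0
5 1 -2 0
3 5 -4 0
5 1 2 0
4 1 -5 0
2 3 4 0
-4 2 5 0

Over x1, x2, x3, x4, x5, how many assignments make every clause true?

There are 2^5 = 32 truth assignments over (x1, x2, x3, x4, x5).
Split on x1. With x1 = True, the clauses containing x1 are satisfied and ¬x1 drops from the rest; 8 of the 2^4 = 16 assignments to the other variables satisfy what remains.
With x1 = False, by the same count on the reduced clause set, 2 assignments work.
(One model: x1=F, x2=F, x3=F, x4=T, x5=T.)
Total: 8 + 2 = 10.

10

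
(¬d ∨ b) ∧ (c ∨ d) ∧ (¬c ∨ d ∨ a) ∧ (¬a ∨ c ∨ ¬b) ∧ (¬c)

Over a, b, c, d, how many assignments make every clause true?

1

There are 2^4 = 16 truth assignments over (a, b, c, d).
Check each against the 5 clauses (columns in the order a, b, c, d):
  F F F F  ✗ fails (c ∨ d)
  F F F T  ✗ fails (¬d ∨ b)
  F F T F  ✗ fails (¬c ∨ d ∨ a)
  F F T T  ✗ fails (¬d ∨ b)
  F T F F  ✗ fails (c ∨ d)
  F T F T  ✓ satisfies all
  F T T F  ✗ fails (¬c ∨ d ∨ a)
  F T T T  ✗ fails (¬c)
  T F F F  ✗ fails (c ∨ d)
  T F F T  ✗ fails (¬d ∨ b)
  T F T F  ✗ fails (¬c)
  T F T T  ✗ fails (¬d ∨ b)
  T T F F  ✗ fails (c ∨ d)
  T T F T  ✗ fails (¬a ∨ c ∨ ¬b)
  T T T F  ✗ fails (¬c)
  T T T T  ✗ fails (¬c)
1 of the 16 rows is a model.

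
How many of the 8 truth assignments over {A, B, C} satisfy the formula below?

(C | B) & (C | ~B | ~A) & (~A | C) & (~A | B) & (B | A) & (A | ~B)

1

There are 2^3 = 8 truth assignments over (A, B, C).
Check each against the 6 clauses (columns in the order A, B, C):
  F F F  ✗ fails (C | B)
  F F T  ✗ fails (B | A)
  F T F  ✗ fails (A | ~B)
  F T T  ✗ fails (A | ~B)
  T F F  ✗ fails (C | B)
  T F T  ✗ fails (~A | B)
  T T F  ✗ fails (C | ~B | ~A)
  T T T  ✓ satisfies all
1 of the 8 rows is a model.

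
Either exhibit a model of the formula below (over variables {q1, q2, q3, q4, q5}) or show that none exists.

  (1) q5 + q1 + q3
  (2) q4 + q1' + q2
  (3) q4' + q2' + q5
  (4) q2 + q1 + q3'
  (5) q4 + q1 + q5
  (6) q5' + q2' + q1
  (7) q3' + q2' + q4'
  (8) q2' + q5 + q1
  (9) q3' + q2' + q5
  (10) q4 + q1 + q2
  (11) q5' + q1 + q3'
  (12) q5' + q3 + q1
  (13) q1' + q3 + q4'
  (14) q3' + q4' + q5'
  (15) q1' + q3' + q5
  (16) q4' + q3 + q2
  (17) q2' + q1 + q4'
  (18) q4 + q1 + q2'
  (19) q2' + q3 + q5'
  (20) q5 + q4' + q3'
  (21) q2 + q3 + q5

Branch on q5: set q5 = 1.
Branch on q2: set q2 = 1.
The clause (q1) is unit, so q1 = 1.
The clause (q3) is unit, so q3 = 1.
The clause (q4') is unit, so q4 = 0.
Every clause now holds.

q1: 1,  q2: 1,  q3: 1,  q4: 0,  q5: 1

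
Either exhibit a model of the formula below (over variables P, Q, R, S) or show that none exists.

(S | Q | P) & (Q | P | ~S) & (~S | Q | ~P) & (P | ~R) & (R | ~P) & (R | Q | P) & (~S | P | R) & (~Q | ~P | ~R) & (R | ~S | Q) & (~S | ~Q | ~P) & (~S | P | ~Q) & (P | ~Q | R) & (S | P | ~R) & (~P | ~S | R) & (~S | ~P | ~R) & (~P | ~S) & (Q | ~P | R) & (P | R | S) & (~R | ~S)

P ↦ 1, Q ↦ 0, R ↦ 1, S ↦ 0

Try P = 1.
From the singleton clause (R), R = 1.
From the singleton clause (~Q), Q = 0.
From the singleton clause (~S), S = 0.
All clauses are satisfied.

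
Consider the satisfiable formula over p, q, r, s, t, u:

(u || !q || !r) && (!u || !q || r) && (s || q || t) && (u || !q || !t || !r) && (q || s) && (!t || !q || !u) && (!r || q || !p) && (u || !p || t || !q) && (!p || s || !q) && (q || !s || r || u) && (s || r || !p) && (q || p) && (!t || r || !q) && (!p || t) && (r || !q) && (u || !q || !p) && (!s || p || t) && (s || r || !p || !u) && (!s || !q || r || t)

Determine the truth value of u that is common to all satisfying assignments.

Suppose u = false.
Case q = false:
From the singleton clause (s), s = true.
From the singleton clause (r), r = true.
From the singleton clause (!p), p = false.
But (p) is also a unit clause — contradiction.
Undo q and try q = true.
From the singleton clause (!r), r = false.
But (r) is also a unit clause — contradiction.
Both values of q lead to a conflict.
So every satisfying assignment has u = True.

True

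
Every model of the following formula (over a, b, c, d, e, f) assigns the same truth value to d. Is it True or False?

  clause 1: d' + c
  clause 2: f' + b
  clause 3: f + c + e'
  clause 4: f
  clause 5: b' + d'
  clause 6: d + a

Suppose d = 1.
Unit clause (c) forces c = 1.
Unit clause (f) forces f = 1.
Unit clause (b) forces b = 1.
But (b') is also a unit clause — contradiction.
So every satisfying assignment has d = False.

False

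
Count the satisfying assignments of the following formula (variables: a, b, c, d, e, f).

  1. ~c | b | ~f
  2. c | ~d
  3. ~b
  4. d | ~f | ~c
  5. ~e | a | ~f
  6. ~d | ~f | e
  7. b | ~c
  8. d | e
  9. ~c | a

3

There are 2^6 = 64 truth assignments over (a, b, c, d, e, f).
Split on e. With e = 1, the clauses containing e are satisfied and ~e drops from the rest; 3 of the 2^5 = 32 assignments to the other variables satisfy what remains.
With e = 0, by the same count on the reduced clause set, 0 assignments work.
(One model: a=F, b=F, c=F, d=F, e=T, f=F.)
Total: 3 + 0 = 3.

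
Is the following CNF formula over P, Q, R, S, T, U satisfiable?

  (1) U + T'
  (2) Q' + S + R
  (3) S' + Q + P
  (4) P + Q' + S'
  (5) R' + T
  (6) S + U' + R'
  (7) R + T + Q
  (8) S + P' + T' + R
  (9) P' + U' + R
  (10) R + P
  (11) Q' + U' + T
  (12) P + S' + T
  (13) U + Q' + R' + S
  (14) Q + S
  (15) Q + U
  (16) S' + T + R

Case U = 1:
Case R = 1:
(T) alone gives T = 1.
(S) alone gives S = 1.
Case Q = 1:
(P) alone gives P = 1.
Every clause now holds.
A satisfying assignment: P=1,  Q=1,  R=1,  S=1,  T=1,  U=1.

Yes, satisfiable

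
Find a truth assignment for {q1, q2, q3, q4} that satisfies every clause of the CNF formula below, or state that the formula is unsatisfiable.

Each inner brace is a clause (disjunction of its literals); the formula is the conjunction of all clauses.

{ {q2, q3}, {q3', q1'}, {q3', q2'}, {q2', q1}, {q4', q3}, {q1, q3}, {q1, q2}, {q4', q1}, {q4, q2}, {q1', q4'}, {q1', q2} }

q1=1, q2=1, q3=0, q4=0

Try q2 = 1.
Unit clause (q3') forces q3 = 0.
Unit clause (q1) forces q1 = 1.
Unit clause (q4') forces q4 = 0.
This assignment satisfies each clause.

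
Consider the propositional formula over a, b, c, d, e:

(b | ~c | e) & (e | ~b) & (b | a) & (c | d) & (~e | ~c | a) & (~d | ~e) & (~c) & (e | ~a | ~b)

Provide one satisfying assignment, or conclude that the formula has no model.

a: 1,  b: 0,  c: 0,  d: 1,  e: 0

(~c) alone gives c = 0.
(d) alone gives d = 1.
(~e) alone gives e = 0.
(~b) alone gives b = 0.
(a) alone gives a = 1.
This assignment satisfies each clause.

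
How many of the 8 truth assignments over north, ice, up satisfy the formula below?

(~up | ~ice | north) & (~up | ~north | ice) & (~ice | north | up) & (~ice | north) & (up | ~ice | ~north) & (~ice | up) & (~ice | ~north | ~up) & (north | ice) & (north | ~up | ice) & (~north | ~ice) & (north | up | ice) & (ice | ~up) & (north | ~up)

1

There are 2^3 = 8 truth assignments over (north, ice, up).
Split on ice. With ice = 1, the clauses containing ice are satisfied and ~ice drops from the rest; 0 of the 2^2 = 4 assignments to the other variables satisfy what remains.
With ice = 0, by the same count on the reduced clause set, 1 assignment works.
Total: 0 + 1 = 1.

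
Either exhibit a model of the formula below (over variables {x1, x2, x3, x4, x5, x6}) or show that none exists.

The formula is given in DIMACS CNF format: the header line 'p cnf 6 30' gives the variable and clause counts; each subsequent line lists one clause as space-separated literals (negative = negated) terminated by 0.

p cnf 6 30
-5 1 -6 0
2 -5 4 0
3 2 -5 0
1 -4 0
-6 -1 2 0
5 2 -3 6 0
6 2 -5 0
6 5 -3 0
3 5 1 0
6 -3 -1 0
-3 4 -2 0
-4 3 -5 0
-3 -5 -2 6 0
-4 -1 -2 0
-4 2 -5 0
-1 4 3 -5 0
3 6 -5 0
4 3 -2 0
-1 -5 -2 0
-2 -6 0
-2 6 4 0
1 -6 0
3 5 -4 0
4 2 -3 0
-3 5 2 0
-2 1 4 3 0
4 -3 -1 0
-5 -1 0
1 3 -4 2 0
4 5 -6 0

x1: True; x2: False; x3: False; x4: False; x5: False; x6: False

Try x1 = True.
From the singleton clause (¬x5), x5 = False.
Try x6 = False.
From the singleton clause (¬x3), x3 = False.
From the singleton clause (¬x4), x4 = False.
From the singleton clause (¬x2), x2 = False.
All clauses are satisfied.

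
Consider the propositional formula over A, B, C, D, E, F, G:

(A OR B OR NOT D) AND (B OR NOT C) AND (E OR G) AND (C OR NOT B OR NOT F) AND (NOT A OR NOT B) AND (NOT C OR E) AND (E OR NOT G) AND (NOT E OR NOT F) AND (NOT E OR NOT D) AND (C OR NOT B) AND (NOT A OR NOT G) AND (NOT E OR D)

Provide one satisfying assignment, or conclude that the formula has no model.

Try B = true.
Unit clause (NOT A) forces A = false.
Unit clause (C) forces C = true.
Unit clause (E) forces E = true.
Unit clause (NOT F) forces F = false.
Unit clause (NOT D) forces D = false.
But (D) is also a unit clause — contradiction.
Undo B and try B = false.
Unit clause (NOT C) forces C = false.
Try A = true.
Unit clause (NOT G) forces G = false.
Unit clause (E) forces E = true.
Unit clause (NOT F) forces F = false.
Unit clause (NOT D) forces D = false.
But (D) is also a unit clause — contradiction.
Undo A and try A = false.
Unit clause (NOT D) forces D = false.
Unit clause (NOT E) forces E = false.
Unit clause (G) forces G = true.
But (NOT G) is also a unit clause — contradiction.
Either choice for A ends in contradiction.
Either choice for B ends in contradiction.

UNSATISFIABLE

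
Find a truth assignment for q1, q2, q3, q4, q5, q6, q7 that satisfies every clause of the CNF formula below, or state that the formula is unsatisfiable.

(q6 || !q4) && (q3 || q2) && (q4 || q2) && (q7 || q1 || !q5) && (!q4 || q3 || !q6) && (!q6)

The clause (!q6) is unit, so q6 = false.
The clause (!q4) is unit, so q4 = false.
The clause (q2) is unit, so q2 = true.
Suppose q7 = false.
Suppose q1 = false.
The clause (!q5) is unit, so q5 = false.
Every clause is now satisfied; q3 is unconstrained.

q1=false,  q2=true,  q3=false,  q4=false,  q5=false,  q6=false,  q7=false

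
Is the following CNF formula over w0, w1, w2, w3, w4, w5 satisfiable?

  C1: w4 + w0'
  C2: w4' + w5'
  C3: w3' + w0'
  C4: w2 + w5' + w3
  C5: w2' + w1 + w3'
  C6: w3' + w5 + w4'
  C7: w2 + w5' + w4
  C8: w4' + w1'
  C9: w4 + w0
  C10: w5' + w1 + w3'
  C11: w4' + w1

No, unsatisfiable

Case w4 = 1:
From the singleton clause (w5'), w5 = 0.
From the singleton clause (w3'), w3 = 0.
From the singleton clause (w1'), w1 = 0.
But (w1) is also a unit clause — contradiction.
Undo w4 and try w4 = 0.
From the singleton clause (w0'), w0 = 0.
But (w0) is also a unit clause — contradiction.
Both values of w4 lead to a conflict.
No assignment satisfies every clause.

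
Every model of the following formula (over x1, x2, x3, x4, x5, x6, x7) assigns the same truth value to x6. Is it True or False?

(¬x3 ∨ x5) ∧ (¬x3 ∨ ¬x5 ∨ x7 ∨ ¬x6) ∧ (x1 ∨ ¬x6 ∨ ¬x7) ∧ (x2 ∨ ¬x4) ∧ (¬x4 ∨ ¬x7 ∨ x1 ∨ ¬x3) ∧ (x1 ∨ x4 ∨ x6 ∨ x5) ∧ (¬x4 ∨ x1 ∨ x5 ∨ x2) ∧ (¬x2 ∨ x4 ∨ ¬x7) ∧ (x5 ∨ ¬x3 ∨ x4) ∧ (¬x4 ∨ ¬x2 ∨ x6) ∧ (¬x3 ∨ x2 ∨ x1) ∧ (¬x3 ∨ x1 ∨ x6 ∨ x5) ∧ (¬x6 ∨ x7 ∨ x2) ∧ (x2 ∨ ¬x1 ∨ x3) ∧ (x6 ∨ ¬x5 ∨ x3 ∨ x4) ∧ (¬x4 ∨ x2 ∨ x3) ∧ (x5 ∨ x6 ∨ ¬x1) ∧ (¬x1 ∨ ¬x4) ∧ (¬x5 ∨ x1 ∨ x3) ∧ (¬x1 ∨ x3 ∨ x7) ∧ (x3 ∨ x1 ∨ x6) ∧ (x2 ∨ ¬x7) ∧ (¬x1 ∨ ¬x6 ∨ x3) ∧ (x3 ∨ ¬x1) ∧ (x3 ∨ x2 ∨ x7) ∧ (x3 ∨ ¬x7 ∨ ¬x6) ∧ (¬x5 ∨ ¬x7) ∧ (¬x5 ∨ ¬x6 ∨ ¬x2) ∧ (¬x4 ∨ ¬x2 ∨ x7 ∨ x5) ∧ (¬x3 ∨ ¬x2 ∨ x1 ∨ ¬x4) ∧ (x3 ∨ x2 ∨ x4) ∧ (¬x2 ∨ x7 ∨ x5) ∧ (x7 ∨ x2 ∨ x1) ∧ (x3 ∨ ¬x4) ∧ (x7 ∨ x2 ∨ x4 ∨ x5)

False

Suppose x6 = True.
Case x3 = False:
(¬x1) alone gives x1 = False.
(¬x7) alone gives x7 = False.
(x2) alone gives x2 = True.
(¬x5) alone gives x5 = False.
But (x5) is also a unit clause — contradiction.
Undo x3 and try x3 = True.
(x5) alone gives x5 = True.
(x7) alone gives x7 = True.
But (¬x7) is also a unit clause — contradiction.
Either choice for x3 ends in contradiction.
So every satisfying assignment has x6 = False.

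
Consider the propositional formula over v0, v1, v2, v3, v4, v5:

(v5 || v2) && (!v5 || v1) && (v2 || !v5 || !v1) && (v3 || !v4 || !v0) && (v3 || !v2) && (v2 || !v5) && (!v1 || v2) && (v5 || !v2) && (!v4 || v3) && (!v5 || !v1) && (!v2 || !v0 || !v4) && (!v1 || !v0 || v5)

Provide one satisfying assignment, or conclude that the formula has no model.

Case v5 = true:
Unit clause (v1) forces v1 = true.
Now (!v1) is unsatisfied and unit — conflict.
Backtrack on v5: now try v5 = false.
Unit clause (v2) forces v2 = true.
Now (!v2) is unsatisfied and unit — conflict.
Both values of v5 lead to a conflict.

UNSATISFIABLE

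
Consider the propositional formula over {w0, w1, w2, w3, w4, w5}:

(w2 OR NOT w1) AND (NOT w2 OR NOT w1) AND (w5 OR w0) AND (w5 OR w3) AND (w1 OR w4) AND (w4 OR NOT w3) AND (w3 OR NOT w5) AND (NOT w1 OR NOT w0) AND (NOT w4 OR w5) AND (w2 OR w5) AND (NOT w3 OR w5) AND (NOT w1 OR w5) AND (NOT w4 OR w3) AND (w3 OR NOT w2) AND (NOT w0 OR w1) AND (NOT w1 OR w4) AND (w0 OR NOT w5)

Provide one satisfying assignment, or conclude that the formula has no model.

Suppose w2 = true.
The clause (NOT w1) is unit, so w1 = false.
The clause (w4) is unit, so w4 = true.
The clause (w5) is unit, so w5 = true.
The clause (w3) is unit, so w3 = true.
The clause (NOT w0) is unit, so w0 = false.
But (w0) is also a unit clause — contradiction.
That branch fails; take w2 = false instead.
The clause (NOT w1) is unit, so w1 = false.
The clause (w4) is unit, so w4 = true.
The clause (w5) is unit, so w5 = true.
The clause (w3) is unit, so w3 = true.
The clause (NOT w0) is unit, so w0 = false.
But (w0) is also a unit clause — contradiction.
Either choice for w2 ends in contradiction.

UNSATISFIABLE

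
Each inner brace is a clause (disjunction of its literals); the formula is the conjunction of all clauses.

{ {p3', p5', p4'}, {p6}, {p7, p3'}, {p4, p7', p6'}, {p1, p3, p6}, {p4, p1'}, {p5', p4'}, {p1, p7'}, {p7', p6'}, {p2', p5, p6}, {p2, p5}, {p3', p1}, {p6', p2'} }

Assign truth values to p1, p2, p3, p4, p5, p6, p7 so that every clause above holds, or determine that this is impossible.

From the singleton clause (p6), p6 = 1.
From the singleton clause (p7'), p7 = 0.
From the singleton clause (p3'), p3 = 0.
From the singleton clause (p2'), p2 = 0.
From the singleton clause (p5), p5 = 1.
From the singleton clause (p4'), p4 = 0.
From the singleton clause (p1'), p1 = 0.
All clauses are satisfied.

p1=0, p2=0, p3=0, p4=0, p5=1, p6=1, p7=0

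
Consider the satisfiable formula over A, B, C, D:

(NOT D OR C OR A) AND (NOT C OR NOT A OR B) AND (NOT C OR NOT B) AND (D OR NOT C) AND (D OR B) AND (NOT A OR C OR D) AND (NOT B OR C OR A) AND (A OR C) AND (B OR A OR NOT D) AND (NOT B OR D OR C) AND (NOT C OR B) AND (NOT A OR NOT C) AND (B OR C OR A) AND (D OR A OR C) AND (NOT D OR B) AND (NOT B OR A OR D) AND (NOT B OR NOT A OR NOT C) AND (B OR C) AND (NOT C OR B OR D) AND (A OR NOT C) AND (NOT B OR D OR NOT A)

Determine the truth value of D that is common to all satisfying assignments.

Suppose D = false.
The clause (NOT C) is unit, so C = false.
The clause (B) is unit, so B = true.
But (NOT B) is also a unit clause — contradiction.
So every satisfying assignment has D = True.

True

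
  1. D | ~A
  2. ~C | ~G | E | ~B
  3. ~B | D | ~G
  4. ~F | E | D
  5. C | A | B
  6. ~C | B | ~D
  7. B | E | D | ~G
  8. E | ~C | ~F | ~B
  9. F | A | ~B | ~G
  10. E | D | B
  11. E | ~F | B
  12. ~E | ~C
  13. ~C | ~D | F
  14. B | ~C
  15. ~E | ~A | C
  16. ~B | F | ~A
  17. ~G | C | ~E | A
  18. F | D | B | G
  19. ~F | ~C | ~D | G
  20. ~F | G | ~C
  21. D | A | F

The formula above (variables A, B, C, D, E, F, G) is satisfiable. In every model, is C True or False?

False

Suppose C = 1.
Unit clause (~E) forces E = 0.
Unit clause (B) forces B = 1.
Unit clause (~G) forces G = 0.
Unit clause (~F) forces F = 0.
Unit clause (~D) forces D = 0.
Unit clause (~A) forces A = 0.
Now (A) is unsatisfied and unit — conflict.
So every satisfying assignment has C = False.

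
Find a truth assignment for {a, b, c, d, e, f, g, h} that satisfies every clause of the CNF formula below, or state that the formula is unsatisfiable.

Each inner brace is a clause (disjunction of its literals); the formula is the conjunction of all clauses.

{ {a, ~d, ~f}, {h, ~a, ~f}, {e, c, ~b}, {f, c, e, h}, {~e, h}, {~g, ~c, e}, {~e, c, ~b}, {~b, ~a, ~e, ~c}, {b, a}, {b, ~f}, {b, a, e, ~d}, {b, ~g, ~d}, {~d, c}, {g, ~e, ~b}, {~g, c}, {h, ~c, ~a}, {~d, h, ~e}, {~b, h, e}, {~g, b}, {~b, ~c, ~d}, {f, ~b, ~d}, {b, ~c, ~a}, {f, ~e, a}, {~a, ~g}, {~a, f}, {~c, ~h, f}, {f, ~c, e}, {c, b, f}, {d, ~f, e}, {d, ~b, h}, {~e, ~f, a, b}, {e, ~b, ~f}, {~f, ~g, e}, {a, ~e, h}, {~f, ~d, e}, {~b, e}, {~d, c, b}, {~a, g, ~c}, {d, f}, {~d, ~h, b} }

a: 0, b: 1, c: 1, d: 0, e: 1, f: 1, g: 1, h: 1

Branch on e: set e = 1.
(h) alone gives h = 1.
Branch on c: set c = 1.
(f) alone gives f = 1.
(b) alone gives b = 1.
(~a) alone gives a = 0.
(~d) alone gives d = 0.
(g) alone gives g = 1.
All clauses are satisfied.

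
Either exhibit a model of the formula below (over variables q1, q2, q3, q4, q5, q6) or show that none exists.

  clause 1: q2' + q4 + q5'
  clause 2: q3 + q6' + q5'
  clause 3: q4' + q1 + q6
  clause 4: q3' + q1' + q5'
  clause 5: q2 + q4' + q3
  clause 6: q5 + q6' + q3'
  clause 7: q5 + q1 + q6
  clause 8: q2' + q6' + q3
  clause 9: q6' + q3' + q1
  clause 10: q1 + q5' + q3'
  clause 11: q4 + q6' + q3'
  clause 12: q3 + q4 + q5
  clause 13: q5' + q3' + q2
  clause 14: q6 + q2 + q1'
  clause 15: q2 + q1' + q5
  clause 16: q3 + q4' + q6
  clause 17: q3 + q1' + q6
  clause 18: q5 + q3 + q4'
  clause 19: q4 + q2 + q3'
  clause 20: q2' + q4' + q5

q1=1; q2=1; q3=1; q4=0; q5=0; q6=0

Suppose q2 = 1.
Suppose q4 = 0.
(q5') alone gives q5 = 0.
(q3) alone gives q3 = 1.
(q6') alone gives q6 = 0.
(q1) alone gives q1 = 1.
All clauses are satisfied.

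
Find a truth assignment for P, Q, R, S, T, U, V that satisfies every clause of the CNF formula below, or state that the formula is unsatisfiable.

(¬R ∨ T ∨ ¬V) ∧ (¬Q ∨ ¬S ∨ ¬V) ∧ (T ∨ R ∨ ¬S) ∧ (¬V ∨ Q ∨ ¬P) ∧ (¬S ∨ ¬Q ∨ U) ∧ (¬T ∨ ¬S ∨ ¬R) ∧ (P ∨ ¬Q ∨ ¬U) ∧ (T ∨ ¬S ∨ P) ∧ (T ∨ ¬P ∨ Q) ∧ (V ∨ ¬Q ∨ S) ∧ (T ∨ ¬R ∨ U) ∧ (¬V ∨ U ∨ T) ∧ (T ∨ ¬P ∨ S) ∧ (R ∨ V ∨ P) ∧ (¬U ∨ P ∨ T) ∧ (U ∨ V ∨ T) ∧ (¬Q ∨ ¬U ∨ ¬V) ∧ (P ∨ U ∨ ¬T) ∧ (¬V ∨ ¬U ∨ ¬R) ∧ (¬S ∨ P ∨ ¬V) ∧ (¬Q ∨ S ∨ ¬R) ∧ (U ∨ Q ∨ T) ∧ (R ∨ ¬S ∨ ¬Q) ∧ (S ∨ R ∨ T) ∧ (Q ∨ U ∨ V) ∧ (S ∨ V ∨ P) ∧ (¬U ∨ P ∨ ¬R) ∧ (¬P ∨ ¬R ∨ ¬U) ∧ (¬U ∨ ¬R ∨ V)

P: True,  Q: False,  R: False,  S: True,  T: True,  U: True,  V: False

Branch on R: set R = False.
Branch on T: set T = True.
Branch on V: set V = False.
The clause (P) is unit, so P = True.
Branch on Q: set Q = False.
The clause (U) is unit, so U = True.
Every clause is now satisfied; S is unconstrained.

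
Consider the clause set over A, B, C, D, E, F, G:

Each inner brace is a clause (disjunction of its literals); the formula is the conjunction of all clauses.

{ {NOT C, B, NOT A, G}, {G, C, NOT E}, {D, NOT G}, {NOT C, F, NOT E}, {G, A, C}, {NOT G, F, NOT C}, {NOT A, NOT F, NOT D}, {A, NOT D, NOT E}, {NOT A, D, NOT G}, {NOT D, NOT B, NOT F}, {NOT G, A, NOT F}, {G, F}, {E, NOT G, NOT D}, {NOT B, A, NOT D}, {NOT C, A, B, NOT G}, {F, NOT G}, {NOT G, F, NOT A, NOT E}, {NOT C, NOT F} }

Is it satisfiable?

Yes, satisfiable

Case D = false:
From the singleton clause (NOT G), G = false.
From the singleton clause (F), F = true.
From the singleton clause (NOT C), C = false.
From the singleton clause (NOT E), E = false.
From the singleton clause (A), A = true.
Every clause is now satisfied; B is unconstrained.
A satisfying assignment: A: true; B: false; C: false; D: false; E: false; F: true; G: false.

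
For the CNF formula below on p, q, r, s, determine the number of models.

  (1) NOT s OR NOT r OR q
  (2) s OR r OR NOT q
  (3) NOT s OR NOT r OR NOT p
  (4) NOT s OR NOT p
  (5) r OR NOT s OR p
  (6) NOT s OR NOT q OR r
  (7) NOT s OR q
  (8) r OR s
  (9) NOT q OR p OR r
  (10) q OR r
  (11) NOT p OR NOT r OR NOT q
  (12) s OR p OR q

There are 2^4 = 16 truth assignments over (p, q, r, s).
Check each against the 12 clauses (columns in the order p, q, r, s):
  F F F F  ✗ fails (r OR s)
  F F F T  ✗ fails (r OR NOT s OR p)
  F F T F  ✗ fails (s OR p OR q)
  F F T T  ✗ fails (NOT s OR NOT r OR q)
  F T F F  ✗ fails (s OR r OR NOT q)
  F T F T  ✗ fails (r OR NOT s OR p)
  F T T F  ✓ satisfies all
  F T T T  ✓ satisfies all
  T F F F  ✗ fails (r OR s)
  T F F T  ✗ fails (NOT s OR NOT p)
  T F T F  ✓ satisfies all
  T F T T  ✗ fails (NOT s OR NOT r OR q)
  T T F F  ✗ fails (s OR r OR NOT q)
  T T F T  ✗ fails (NOT s OR NOT p)
  T T T F  ✗ fails (NOT p OR NOT r OR NOT q)
  T T T T  ✗ fails (NOT s OR NOT r OR NOT p)
3 of the 16 rows are models.

3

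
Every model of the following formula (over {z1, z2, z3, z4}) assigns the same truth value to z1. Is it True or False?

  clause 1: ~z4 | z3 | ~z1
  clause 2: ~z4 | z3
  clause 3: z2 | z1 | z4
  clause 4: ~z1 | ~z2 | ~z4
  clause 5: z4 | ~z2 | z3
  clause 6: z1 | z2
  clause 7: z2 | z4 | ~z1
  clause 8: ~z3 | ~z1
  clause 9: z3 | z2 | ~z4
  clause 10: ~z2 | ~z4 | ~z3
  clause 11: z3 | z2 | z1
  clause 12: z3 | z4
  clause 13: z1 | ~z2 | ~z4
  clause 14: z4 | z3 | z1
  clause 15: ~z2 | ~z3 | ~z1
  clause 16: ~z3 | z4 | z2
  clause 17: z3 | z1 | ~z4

Suppose z1 = 1.
(~z3) alone gives z3 = 0.
(~z4) alone gives z4 = 0.
But (z4) is also a unit clause — contradiction.
So every satisfying assignment has z1 = False.

False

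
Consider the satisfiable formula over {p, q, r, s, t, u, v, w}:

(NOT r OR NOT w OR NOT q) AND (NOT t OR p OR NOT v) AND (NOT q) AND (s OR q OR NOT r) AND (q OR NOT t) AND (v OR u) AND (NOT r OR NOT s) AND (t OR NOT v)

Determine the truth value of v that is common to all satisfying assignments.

Suppose v = true.
From the singleton clause (NOT q), q = false.
From the singleton clause (NOT t), t = false.
That conflicts with the unit clause (t).
So every satisfying assignment has v = False.

False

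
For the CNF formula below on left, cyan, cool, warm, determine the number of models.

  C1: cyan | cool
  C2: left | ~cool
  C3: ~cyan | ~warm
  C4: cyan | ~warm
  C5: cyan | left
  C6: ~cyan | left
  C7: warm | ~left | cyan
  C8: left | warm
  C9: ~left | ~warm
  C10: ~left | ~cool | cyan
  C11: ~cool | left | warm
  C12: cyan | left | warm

2

There are 2^4 = 16 truth assignments over (left, cyan, cool, warm).
Split on cool. With cool = 1, the clauses containing cool are satisfied and ~cool drops from the rest; 1 of the 2^3 = 8 assignments to the other variables satisfy what remains.
With cool = 0, by the same count on the reduced clause set, 1 assignment works.
(One model: left=T, cyan=T, cool=F, warm=F.)
Total: 1 + 1 = 2.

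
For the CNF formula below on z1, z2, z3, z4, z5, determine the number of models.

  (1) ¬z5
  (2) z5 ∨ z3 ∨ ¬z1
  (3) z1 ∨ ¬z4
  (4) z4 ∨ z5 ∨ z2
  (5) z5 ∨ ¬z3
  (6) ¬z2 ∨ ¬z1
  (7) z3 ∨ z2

1

There are 2^5 = 32 truth assignments over (z1, z2, z3, z4, z5).
Split on z5. With z5 = True, the clauses containing z5 are satisfied and ¬z5 drops from the rest; 0 of the 2^4 = 16 assignments to the other variables satisfy what remains.
With z5 = False, by the same count on the reduced clause set, 1 assignment works.
Total: 0 + 1 = 1.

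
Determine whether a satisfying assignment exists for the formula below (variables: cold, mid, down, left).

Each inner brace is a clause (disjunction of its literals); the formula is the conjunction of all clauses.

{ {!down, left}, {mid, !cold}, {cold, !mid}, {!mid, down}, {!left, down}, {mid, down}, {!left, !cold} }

Satisfiable

Branch on down: set down = true.
Unit clause (left) forces left = true.
Unit clause (!cold) forces cold = false.
Unit clause (!mid) forces mid = false.
This assignment satisfies each clause.
A satisfying assignment: cold=false; mid=false; down=true; left=true.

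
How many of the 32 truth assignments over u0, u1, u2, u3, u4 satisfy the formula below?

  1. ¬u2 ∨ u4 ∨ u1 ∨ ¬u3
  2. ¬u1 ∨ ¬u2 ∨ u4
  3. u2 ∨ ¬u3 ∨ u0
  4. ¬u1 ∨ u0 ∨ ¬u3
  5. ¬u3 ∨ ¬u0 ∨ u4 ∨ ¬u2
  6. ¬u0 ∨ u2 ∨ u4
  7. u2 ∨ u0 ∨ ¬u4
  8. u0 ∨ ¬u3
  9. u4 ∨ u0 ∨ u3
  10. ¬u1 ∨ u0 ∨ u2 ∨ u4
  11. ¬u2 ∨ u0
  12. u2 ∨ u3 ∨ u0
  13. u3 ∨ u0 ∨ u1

There are 2^5 = 32 truth assignments over (u0, u1, u2, u3, u4).
Split on u4. With u4 = True, the clauses containing u4 are satisfied and ¬u4 drops from the rest; 8 of the 2^4 = 16 assignments to the other variables satisfy what remains.
With u4 = False, by the same count on the reduced clause set, 1 assignment works.
Total: 8 + 1 = 9.

9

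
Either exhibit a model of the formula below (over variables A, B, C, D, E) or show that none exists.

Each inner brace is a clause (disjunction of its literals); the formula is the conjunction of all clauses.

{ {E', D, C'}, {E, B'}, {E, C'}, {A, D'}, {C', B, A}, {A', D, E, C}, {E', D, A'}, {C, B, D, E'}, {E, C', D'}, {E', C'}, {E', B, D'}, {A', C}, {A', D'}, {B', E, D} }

A=0,  B=0,  C=0,  D=0,  E=0

Try E = 0.
Unit clause (B') forces B = 0.
Unit clause (C') forces C = 0.
Unit clause (A') forces A = 0.
Unit clause (D') forces D = 0.
Every clause now holds.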